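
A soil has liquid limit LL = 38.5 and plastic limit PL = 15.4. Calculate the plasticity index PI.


Using PI = LL - PL
PI = 38.5 - 15.4
PI = 23.1


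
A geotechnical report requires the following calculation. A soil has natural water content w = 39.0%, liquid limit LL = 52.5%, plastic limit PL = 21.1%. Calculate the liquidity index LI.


Result: 0.57

Derivation:
First compute the plasticity index:
PI = LL - PL = 52.5 - 21.1 = 31.4
Then compute the liquidity index:
LI = (w - PL) / PI
LI = (39.0 - 21.1) / 31.4
LI = 0.57


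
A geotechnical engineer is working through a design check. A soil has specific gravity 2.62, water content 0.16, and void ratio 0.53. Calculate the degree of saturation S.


Using S = Gs * w / e
S = 2.62 * 0.16 / 0.53
S = 0.7909


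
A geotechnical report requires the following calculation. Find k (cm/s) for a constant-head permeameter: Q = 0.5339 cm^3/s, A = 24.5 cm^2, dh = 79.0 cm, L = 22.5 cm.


Compute hydraulic gradient:
i = dh / L = 79.0 / 22.5 = 3.51111
Then apply Darcy's law:
k = Q / (A * i)
k = 0.5339 / (24.5 * 3.51111)
k = 0.5339 / 86.0222
k = 0.006207 cm/s


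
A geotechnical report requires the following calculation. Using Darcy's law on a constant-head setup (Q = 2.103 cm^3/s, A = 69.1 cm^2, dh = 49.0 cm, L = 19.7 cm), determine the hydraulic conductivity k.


Compute hydraulic gradient:
i = dh / L = 49.0 / 19.7 = 2.48731
Then apply Darcy's law:
k = Q / (A * i)
k = 2.103 / (69.1 * 2.48731)
k = 2.103 / 171.873
k = 0.012236 cm/s


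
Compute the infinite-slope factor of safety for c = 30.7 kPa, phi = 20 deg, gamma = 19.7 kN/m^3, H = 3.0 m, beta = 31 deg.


Result: 1.782

Derivation:
Using Fs = c / (gamma*H*sin(beta)*cos(beta)) + tan(phi)/tan(beta)
Cohesion contribution = 30.7 / (19.7*3.0*sin(31)*cos(31))
Cohesion contribution = 1.17665
Friction contribution = tan(20)/tan(31) = 0.605748
Fs = 1.17665 + 0.605748
Fs = 1.782


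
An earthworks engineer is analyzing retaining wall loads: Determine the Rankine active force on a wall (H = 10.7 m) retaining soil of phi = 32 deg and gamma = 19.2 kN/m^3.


Compute active earth pressure coefficient:
Ka = tan^2(45 - phi/2) = tan^2(29.0) = 0.307259
Compute active force:
Pa = 0.5 * Ka * gamma * H^2
Pa = 0.5 * 0.307259 * 19.2 * 10.7^2
Pa = 337.71 kN/m


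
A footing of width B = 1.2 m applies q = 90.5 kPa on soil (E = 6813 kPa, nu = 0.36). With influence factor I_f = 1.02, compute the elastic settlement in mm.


Using Se = q * B * (1 - nu^2) * I_f / E
1 - nu^2 = 1 - 0.36^2 = 0.8704
Se = 90.5 * 1.2 * 0.8704 * 1.02 / 6813
Se = 0.014152 m
Convert to mm: Se = 0.014152 * 1000 = 14.152 mm


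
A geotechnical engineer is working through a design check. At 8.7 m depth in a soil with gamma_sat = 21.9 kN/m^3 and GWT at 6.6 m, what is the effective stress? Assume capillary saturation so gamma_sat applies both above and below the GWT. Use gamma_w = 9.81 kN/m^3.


Result: 169.93 kPa

Derivation:
Total stress = gamma_sat * depth
sigma = 21.9 * 8.7 = 190.53 kPa
Pore water pressure u = gamma_w * (depth - d_wt)
u = 9.81 * (8.7 - 6.6) = 20.601 kPa
Effective stress = sigma - u
sigma' = 190.53 - 20.601 = 169.93 kPa


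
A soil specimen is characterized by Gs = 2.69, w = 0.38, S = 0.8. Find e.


Result: 1.2777

Derivation:
Using the relation e = Gs * w / S
e = 2.69 * 0.38 / 0.8
e = 1.2777


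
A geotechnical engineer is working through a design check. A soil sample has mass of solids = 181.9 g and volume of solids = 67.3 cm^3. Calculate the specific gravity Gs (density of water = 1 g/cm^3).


Using Gs = m_s / (V_s * rho_w)
Since rho_w = 1 g/cm^3:
Gs = 181.9 / 67.3
Gs = 2.703


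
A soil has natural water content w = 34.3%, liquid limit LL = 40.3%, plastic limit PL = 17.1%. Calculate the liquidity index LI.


Result: 0.741

Derivation:
First compute the plasticity index:
PI = LL - PL = 40.3 - 17.1 = 23.2
Then compute the liquidity index:
LI = (w - PL) / PI
LI = (34.3 - 17.1) / 23.2
LI = 0.741


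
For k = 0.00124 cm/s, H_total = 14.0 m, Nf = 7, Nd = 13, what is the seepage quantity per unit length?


Result: 9.348e-05 m^3/s per m

Derivation:
Convert k to m/s for unit consistency with H:
k = 0.00124 cm/s = 0.00124 / 100 m/s = 1.24e-05 m/s
Using q = k * H * Nf / Nd
Nf / Nd = 7 / 13 = 0.5385
q = 1.24e-05 * 14.0 * 0.5385
q = 9.348e-05 m^3/s per m


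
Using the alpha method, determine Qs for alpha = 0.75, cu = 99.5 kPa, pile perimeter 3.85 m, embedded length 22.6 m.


Using Qs = alpha * cu * perimeter * L
Qs = 0.75 * 99.5 * 3.85 * 22.6
Qs = 6493.12 kN


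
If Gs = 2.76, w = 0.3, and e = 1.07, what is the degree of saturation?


Result: 0.7738

Derivation:
Using S = Gs * w / e
S = 2.76 * 0.3 / 1.07
S = 0.7738


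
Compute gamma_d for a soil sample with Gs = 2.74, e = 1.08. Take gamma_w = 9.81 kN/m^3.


Using gamma_d = Gs * gamma_w / (1 + e)
gamma_d = 2.74 * 9.81 / (1 + 1.08)
gamma_d = 2.74 * 9.81 / 2.08
gamma_d = 12.923 kN/m^3


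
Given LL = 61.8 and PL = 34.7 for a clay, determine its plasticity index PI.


Result: 27.1

Derivation:
Using PI = LL - PL
PI = 61.8 - 34.7
PI = 27.1


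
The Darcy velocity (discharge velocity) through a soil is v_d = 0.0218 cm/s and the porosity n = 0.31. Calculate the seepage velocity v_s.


Result: 0.07032 cm/s

Derivation:
Using v_s = v_d / n
v_s = 0.0218 / 0.31
v_s = 0.07032 cm/s


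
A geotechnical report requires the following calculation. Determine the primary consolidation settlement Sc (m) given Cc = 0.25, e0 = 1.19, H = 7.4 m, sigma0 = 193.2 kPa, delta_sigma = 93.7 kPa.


Using Sc = Cc * H / (1 + e0) * log10((sigma0 + delta_sigma) / sigma0)
Stress ratio = (193.2 + 93.7) / 193.2 = 1.48499
log10(1.48499) = 0.171723
Cc * H / (1 + e0) = 0.25 * 7.4 / (1 + 1.19) = 0.844749
Sc = 0.844749 * 0.171723
Sc = 0.1451 m


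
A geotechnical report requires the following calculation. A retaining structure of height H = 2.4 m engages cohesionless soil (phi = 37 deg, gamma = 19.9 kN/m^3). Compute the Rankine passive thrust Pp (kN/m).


Result: 230.55 kN/m

Derivation:
Compute passive earth pressure coefficient:
Kp = tan^2(45 + phi/2) = tan^2(63.5) = 4.022791
Compute passive force:
Pp = 0.5 * Kp * gamma * H^2
Pp = 0.5 * 4.022791 * 19.9 * 2.4^2
Pp = 230.55 kN/m


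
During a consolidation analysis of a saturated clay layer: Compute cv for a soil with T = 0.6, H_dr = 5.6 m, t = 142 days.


Result: 0.13251 m^2/day

Derivation:
Using cv = T * H_dr^2 / t
H_dr^2 = 5.6^2 = 31.36
cv = 0.6 * 31.36 / 142
cv = 0.13251 m^2/day


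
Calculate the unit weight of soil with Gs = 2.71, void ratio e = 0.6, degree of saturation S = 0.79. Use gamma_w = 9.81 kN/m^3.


Result: 19.522 kN/m^3

Derivation:
Using gamma = gamma_w * (Gs + S*e) / (1 + e)
Numerator: Gs + S*e = 2.71 + 0.79*0.6 = 3.184
Denominator: 1 + e = 1 + 0.6 = 1.6
gamma = 9.81 * 3.184 / 1.6
gamma = 19.522 kN/m^3


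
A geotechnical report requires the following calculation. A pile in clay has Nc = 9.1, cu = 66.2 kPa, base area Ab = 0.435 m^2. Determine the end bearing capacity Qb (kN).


Result: 262.05 kN

Derivation:
Using Qb = Nc * cu * Ab
Qb = 9.1 * 66.2 * 0.435
Qb = 262.05 kN


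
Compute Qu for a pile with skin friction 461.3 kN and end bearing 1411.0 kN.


Using Qu = Qf + Qb
Qu = 461.3 + 1411.0
Qu = 1872.3 kN


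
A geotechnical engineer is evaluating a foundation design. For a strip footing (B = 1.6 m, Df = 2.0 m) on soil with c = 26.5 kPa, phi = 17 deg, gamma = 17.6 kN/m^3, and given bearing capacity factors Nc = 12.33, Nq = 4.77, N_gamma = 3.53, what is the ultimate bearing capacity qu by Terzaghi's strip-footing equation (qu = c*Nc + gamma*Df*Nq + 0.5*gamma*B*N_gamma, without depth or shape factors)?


Compute qu = c*Nc + gamma*Df*Nq + 0.5*gamma*B*N_gamma
Term 1: 26.5 * 12.33 = 326.745
Term 2: 17.6 * 2.0 * 4.77 = 167.904
Term 3: 0.5 * 17.6 * 1.6 * 3.53 = 49.7024
qu = 326.745 + 167.904 + 49.7024
qu = 544.35 kPa


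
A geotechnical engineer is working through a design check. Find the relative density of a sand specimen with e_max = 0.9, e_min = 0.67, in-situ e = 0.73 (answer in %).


Result: 73.91 %

Derivation:
Using Dr = (e_max - e) / (e_max - e_min) * 100
e_max - e = 0.9 - 0.73 = 0.17
e_max - e_min = 0.9 - 0.67 = 0.23
Dr = 0.17 / 0.23 * 100
Dr = 73.91 %


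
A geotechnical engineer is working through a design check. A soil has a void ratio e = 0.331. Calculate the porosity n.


Using the relation n = e / (1 + e)
n = 0.331 / (1 + 0.331)
n = 0.331 / 1.331
n = 0.2487


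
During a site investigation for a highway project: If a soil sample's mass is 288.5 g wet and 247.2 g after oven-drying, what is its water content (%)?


Result: 16.71 %

Derivation:
Using w = (m_wet - m_dry) / m_dry * 100
m_wet - m_dry = 288.5 - 247.2 = 41.3 g
w = 41.3 / 247.2 * 100
w = 16.71 %


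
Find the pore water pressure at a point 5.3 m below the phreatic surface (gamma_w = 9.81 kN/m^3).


Using u = gamma_w * h_w
u = 9.81 * 5.3
u = 51.99 kPa


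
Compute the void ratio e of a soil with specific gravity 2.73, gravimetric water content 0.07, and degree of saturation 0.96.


Result: 0.1991

Derivation:
Using the relation e = Gs * w / S
e = 2.73 * 0.07 / 0.96
e = 0.1991


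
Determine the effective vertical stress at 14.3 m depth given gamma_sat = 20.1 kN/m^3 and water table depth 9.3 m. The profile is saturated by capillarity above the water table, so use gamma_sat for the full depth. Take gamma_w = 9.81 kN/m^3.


Total stress = gamma_sat * depth
sigma = 20.1 * 14.3 = 287.43 kPa
Pore water pressure u = gamma_w * (depth - d_wt)
u = 9.81 * (14.3 - 9.3) = 49.05 kPa
Effective stress = sigma - u
sigma' = 287.43 - 49.05 = 238.38 kPa


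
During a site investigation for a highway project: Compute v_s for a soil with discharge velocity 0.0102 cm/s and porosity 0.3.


Using v_s = v_d / n
v_s = 0.0102 / 0.3
v_s = 0.034 cm/s


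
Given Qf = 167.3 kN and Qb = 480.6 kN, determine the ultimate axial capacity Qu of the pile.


Result: 647.9 kN

Derivation:
Using Qu = Qf + Qb
Qu = 167.3 + 480.6
Qu = 647.9 kN


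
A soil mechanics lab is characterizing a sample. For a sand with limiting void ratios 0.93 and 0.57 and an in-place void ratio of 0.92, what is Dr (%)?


Using Dr = (e_max - e) / (e_max - e_min) * 100
e_max - e = 0.93 - 0.92 = 0.01
e_max - e_min = 0.93 - 0.57 = 0.36
Dr = 0.01 / 0.36 * 100
Dr = 2.78 %


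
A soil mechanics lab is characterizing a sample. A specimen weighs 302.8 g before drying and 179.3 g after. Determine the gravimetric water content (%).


Using w = (m_wet - m_dry) / m_dry * 100
m_wet - m_dry = 302.8 - 179.3 = 123.5 g
w = 123.5 / 179.3 * 100
w = 68.88 %


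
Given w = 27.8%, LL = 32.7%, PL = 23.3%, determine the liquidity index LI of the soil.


First compute the plasticity index:
PI = LL - PL = 32.7 - 23.3 = 9.4
Then compute the liquidity index:
LI = (w - PL) / PI
LI = (27.8 - 23.3) / 9.4
LI = 0.479


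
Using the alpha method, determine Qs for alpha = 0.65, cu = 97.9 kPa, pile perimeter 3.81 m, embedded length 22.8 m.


Result: 5527.85 kN

Derivation:
Using Qs = alpha * cu * perimeter * L
Qs = 0.65 * 97.9 * 3.81 * 22.8
Qs = 5527.85 kN


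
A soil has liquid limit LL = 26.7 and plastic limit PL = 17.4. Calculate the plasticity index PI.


Result: 9.3

Derivation:
Using PI = LL - PL
PI = 26.7 - 17.4
PI = 9.3


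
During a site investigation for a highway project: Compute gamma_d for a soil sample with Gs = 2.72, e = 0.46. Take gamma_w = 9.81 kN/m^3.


Result: 18.276 kN/m^3

Derivation:
Using gamma_d = Gs * gamma_w / (1 + e)
gamma_d = 2.72 * 9.81 / (1 + 0.46)
gamma_d = 2.72 * 9.81 / 1.46
gamma_d = 18.276 kN/m^3


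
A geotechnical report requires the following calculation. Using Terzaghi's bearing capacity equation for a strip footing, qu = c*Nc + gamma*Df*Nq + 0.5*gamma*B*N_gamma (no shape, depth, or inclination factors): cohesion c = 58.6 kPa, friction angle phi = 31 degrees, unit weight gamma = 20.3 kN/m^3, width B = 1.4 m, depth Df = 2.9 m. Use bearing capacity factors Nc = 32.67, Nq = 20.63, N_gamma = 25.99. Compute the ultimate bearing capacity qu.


Compute qu = c*Nc + gamma*Df*Nq + 0.5*gamma*B*N_gamma
Term 1: 58.6 * 32.67 = 1914.462
Term 2: 20.3 * 2.9 * 20.63 = 1214.4881
Term 3: 0.5 * 20.3 * 1.4 * 25.99 = 369.3179
qu = 1914.462 + 1214.4881 + 369.3179
qu = 3498.27 kPa


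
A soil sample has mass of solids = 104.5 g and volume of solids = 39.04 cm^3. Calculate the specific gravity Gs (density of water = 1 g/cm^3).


Using Gs = m_s / (V_s * rho_w)
Since rho_w = 1 g/cm^3:
Gs = 104.5 / 39.04
Gs = 2.677


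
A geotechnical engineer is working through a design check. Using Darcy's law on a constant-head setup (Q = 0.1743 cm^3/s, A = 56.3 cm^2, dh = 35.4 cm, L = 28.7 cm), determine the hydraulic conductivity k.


Result: 0.00251 cm/s

Derivation:
Compute hydraulic gradient:
i = dh / L = 35.4 / 28.7 = 1.23345
Then apply Darcy's law:
k = Q / (A * i)
k = 0.1743 / (56.3 * 1.23345)
k = 0.1743 / 69.4432
k = 0.00251 cm/s


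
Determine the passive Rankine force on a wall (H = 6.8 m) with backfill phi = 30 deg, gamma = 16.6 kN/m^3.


Result: 1151.38 kN/m

Derivation:
Compute passive earth pressure coefficient:
Kp = tan^2(45 + phi/2) = tan^2(60.0) = 3
Compute passive force:
Pp = 0.5 * Kp * gamma * H^2
Pp = 0.5 * 3 * 16.6 * 6.8^2
Pp = 1151.38 kN/m


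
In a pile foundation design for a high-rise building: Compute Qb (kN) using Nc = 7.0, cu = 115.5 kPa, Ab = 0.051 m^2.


Using Qb = Nc * cu * Ab
Qb = 7.0 * 115.5 * 0.051
Qb = 41.23 kN


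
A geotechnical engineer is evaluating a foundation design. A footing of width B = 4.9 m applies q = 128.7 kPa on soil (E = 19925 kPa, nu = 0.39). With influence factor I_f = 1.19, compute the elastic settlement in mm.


Using Se = q * B * (1 - nu^2) * I_f / E
1 - nu^2 = 1 - 0.39^2 = 0.8479
Se = 128.7 * 4.9 * 0.8479 * 1.19 / 19925
Se = 0.031935 m
Convert to mm: Se = 0.031935 * 1000 = 31.935 mm


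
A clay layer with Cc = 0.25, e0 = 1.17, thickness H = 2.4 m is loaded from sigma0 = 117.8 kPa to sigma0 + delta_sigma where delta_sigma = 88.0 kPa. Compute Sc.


Using Sc = Cc * H / (1 + e0) * log10((sigma0 + delta_sigma) / sigma0)
Stress ratio = (117.8 + 88.0) / 117.8 = 1.74703
log10(1.74703) = 0.2423
Cc * H / (1 + e0) = 0.25 * 2.4 / (1 + 1.17) = 0.276498
Sc = 0.276498 * 0.2423
Sc = 0.067 m


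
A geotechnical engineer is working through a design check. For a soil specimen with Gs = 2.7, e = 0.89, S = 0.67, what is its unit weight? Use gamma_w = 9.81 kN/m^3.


Result: 17.109 kN/m^3

Derivation:
Using gamma = gamma_w * (Gs + S*e) / (1 + e)
Numerator: Gs + S*e = 2.7 + 0.67*0.89 = 3.2963
Denominator: 1 + e = 1 + 0.89 = 1.89
gamma = 9.81 * 3.2963 / 1.89
gamma = 17.109 kN/m^3


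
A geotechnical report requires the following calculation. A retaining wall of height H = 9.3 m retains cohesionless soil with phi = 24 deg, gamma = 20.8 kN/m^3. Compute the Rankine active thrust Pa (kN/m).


Compute active earth pressure coefficient:
Ka = tan^2(45 - phi/2) = tan^2(33.0) = 0.42173
Compute active force:
Pa = 0.5 * Ka * gamma * H^2
Pa = 0.5 * 0.42173 * 20.8 * 9.3^2
Pa = 379.34 kN/m


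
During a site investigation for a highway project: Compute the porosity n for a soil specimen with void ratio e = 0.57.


Result: 0.3631

Derivation:
Using the relation n = e / (1 + e)
n = 0.57 / (1 + 0.57)
n = 0.57 / 1.57
n = 0.3631


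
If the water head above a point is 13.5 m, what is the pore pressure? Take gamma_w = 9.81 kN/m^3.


Using u = gamma_w * h_w
u = 9.81 * 13.5
u = 132.44 kPa


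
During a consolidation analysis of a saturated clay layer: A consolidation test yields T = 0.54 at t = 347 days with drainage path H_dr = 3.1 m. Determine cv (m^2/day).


Using cv = T * H_dr^2 / t
H_dr^2 = 3.1^2 = 9.61
cv = 0.54 * 9.61 / 347
cv = 0.01496 m^2/day


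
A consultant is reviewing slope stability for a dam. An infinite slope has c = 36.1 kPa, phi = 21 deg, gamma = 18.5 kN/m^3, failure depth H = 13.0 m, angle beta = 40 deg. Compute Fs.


Result: 0.762

Derivation:
Using Fs = c / (gamma*H*sin(beta)*cos(beta)) + tan(phi)/tan(beta)
Cohesion contribution = 36.1 / (18.5*13.0*sin(40)*cos(40))
Cohesion contribution = 0.304839
Friction contribution = tan(21)/tan(40) = 0.457471
Fs = 0.304839 + 0.457471
Fs = 0.762


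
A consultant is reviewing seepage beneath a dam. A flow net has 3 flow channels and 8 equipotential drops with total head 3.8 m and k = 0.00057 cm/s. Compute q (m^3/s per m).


Result: 8.122e-06 m^3/s per m

Derivation:
Convert k to m/s for unit consistency with H:
k = 0.00057 cm/s = 0.00057 / 100 m/s = 5.7e-06 m/s
Using q = k * H * Nf / Nd
Nf / Nd = 3 / 8 = 0.375
q = 5.7e-06 * 3.8 * 0.375
q = 8.122e-06 m^3/s per m


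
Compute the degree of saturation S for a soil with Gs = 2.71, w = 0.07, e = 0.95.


Using S = Gs * w / e
S = 2.71 * 0.07 / 0.95
S = 0.1997


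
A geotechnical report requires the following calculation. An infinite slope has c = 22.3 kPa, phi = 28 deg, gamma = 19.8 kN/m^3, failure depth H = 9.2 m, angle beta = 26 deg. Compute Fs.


Using Fs = c / (gamma*H*sin(beta)*cos(beta)) + tan(phi)/tan(beta)
Cohesion contribution = 22.3 / (19.8*9.2*sin(26)*cos(26))
Cohesion contribution = 0.310706
Friction contribution = tan(28)/tan(26) = 1.09017
Fs = 0.310706 + 1.09017
Fs = 1.401


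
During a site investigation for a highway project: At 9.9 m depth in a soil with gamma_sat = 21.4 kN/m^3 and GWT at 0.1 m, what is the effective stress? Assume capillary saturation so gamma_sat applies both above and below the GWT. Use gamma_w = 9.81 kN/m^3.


Total stress = gamma_sat * depth
sigma = 21.4 * 9.9 = 211.86 kPa
Pore water pressure u = gamma_w * (depth - d_wt)
u = 9.81 * (9.9 - 0.1) = 96.138 kPa
Effective stress = sigma - u
sigma' = 211.86 - 96.138 = 115.72 kPa


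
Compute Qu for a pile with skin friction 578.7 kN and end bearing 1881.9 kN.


Using Qu = Qf + Qb
Qu = 578.7 + 1881.9
Qu = 2460.6 kN


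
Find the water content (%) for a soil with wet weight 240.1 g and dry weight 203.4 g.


Using w = (m_wet - m_dry) / m_dry * 100
m_wet - m_dry = 240.1 - 203.4 = 36.7 g
w = 36.7 / 203.4 * 100
w = 18.04 %


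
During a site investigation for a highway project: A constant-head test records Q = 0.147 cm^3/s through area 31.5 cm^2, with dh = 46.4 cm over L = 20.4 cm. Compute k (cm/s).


Compute hydraulic gradient:
i = dh / L = 46.4 / 20.4 = 2.27451
Then apply Darcy's law:
k = Q / (A * i)
k = 0.147 / (31.5 * 2.27451)
k = 0.147 / 71.6471
k = 0.002052 cm/s


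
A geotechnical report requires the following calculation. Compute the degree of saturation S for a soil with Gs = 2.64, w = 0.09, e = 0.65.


Using S = Gs * w / e
S = 2.64 * 0.09 / 0.65
S = 0.3655


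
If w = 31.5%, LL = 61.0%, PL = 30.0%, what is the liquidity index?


First compute the plasticity index:
PI = LL - PL = 61.0 - 30.0 = 31.0
Then compute the liquidity index:
LI = (w - PL) / PI
LI = (31.5 - 30.0) / 31.0
LI = 0.048


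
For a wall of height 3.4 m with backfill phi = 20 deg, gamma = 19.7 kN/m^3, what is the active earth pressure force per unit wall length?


Result: 55.83 kN/m

Derivation:
Compute active earth pressure coefficient:
Ka = tan^2(45 - phi/2) = tan^2(35.0) = 0.490291
Compute active force:
Pa = 0.5 * Ka * gamma * H^2
Pa = 0.5 * 0.490291 * 19.7 * 3.4^2
Pa = 55.83 kN/m


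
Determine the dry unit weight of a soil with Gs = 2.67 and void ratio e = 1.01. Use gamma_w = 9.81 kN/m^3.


Using gamma_d = Gs * gamma_w / (1 + e)
gamma_d = 2.67 * 9.81 / (1 + 1.01)
gamma_d = 2.67 * 9.81 / 2.01
gamma_d = 13.031 kN/m^3


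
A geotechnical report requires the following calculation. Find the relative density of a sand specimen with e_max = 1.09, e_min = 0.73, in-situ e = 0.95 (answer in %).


Using Dr = (e_max - e) / (e_max - e_min) * 100
e_max - e = 1.09 - 0.95 = 0.14
e_max - e_min = 1.09 - 0.73 = 0.36
Dr = 0.14 / 0.36 * 100
Dr = 38.89 %


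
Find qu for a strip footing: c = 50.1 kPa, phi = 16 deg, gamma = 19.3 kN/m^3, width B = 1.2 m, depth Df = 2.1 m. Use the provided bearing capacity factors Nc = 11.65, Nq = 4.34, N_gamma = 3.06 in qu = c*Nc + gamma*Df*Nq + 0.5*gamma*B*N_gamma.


Compute qu = c*Nc + gamma*Df*Nq + 0.5*gamma*B*N_gamma
Term 1: 50.1 * 11.65 = 583.665
Term 2: 19.3 * 2.1 * 4.34 = 175.9002
Term 3: 0.5 * 19.3 * 1.2 * 3.06 = 35.4348
qu = 583.665 + 175.9002 + 35.4348
qu = 795.0 kPa


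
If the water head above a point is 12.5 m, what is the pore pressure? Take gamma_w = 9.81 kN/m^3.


Result: 122.62 kPa

Derivation:
Using u = gamma_w * h_w
u = 9.81 * 12.5
u = 122.62 kPa


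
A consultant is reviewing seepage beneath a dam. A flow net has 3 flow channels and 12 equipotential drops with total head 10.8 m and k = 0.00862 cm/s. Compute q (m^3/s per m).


Result: 0.0002327 m^3/s per m

Derivation:
Convert k to m/s for unit consistency with H:
k = 0.00862 cm/s = 0.00862 / 100 m/s = 8.62e-05 m/s
Using q = k * H * Nf / Nd
Nf / Nd = 3 / 12 = 0.25
q = 8.62e-05 * 10.8 * 0.25
q = 0.0002327 m^3/s per m


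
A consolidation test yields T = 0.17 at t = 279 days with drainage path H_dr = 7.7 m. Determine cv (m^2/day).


Using cv = T * H_dr^2 / t
H_dr^2 = 7.7^2 = 59.29
cv = 0.17 * 59.29 / 279
cv = 0.03613 m^2/day


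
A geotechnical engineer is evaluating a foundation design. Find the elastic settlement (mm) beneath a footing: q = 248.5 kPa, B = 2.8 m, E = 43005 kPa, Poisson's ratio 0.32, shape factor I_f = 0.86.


Using Se = q * B * (1 - nu^2) * I_f / E
1 - nu^2 = 1 - 0.32^2 = 0.8976
Se = 248.5 * 2.8 * 0.8976 * 0.86 / 43005
Se = 0.012490 m
Convert to mm: Se = 0.012490 * 1000 = 12.49 mm


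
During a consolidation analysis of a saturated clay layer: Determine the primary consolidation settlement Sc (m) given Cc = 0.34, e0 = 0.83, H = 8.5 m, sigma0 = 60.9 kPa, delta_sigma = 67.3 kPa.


Using Sc = Cc * H / (1 + e0) * log10((sigma0 + delta_sigma) / sigma0)
Stress ratio = (60.9 + 67.3) / 60.9 = 2.10509
log10(2.10509) = 0.323271
Cc * H / (1 + e0) = 0.34 * 8.5 / (1 + 0.83) = 1.57923
Sc = 1.57923 * 0.323271
Sc = 0.5105 m


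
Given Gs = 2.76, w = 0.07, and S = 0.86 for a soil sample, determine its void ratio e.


Result: 0.2247

Derivation:
Using the relation e = Gs * w / S
e = 2.76 * 0.07 / 0.86
e = 0.2247


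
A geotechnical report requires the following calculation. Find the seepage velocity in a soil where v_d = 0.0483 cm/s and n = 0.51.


Using v_s = v_d / n
v_s = 0.0483 / 0.51
v_s = 0.09471 cm/s


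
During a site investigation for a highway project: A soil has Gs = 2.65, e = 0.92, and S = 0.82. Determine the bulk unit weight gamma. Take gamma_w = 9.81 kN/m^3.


Result: 17.394 kN/m^3

Derivation:
Using gamma = gamma_w * (Gs + S*e) / (1 + e)
Numerator: Gs + S*e = 2.65 + 0.82*0.92 = 3.4044
Denominator: 1 + e = 1 + 0.92 = 1.92
gamma = 9.81 * 3.4044 / 1.92
gamma = 17.394 kN/m^3


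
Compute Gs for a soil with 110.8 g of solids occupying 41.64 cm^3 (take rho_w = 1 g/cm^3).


Result: 2.661

Derivation:
Using Gs = m_s / (V_s * rho_w)
Since rho_w = 1 g/cm^3:
Gs = 110.8 / 41.64
Gs = 2.661


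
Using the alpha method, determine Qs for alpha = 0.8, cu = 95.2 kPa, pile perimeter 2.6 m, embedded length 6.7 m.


Result: 1326.71 kN

Derivation:
Using Qs = alpha * cu * perimeter * L
Qs = 0.8 * 95.2 * 2.6 * 6.7
Qs = 1326.71 kN


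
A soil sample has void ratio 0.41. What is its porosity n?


Using the relation n = e / (1 + e)
n = 0.41 / (1 + 0.41)
n = 0.41 / 1.41
n = 0.2908


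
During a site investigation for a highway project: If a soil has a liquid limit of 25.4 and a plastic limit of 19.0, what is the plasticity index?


Using PI = LL - PL
PI = 25.4 - 19.0
PI = 6.4


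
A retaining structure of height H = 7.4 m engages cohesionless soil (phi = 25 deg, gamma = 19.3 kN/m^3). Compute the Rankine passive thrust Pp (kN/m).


Result: 1302.02 kN/m

Derivation:
Compute passive earth pressure coefficient:
Kp = tan^2(45 + phi/2) = tan^2(57.5) = 2.463913
Compute passive force:
Pp = 0.5 * Kp * gamma * H^2
Pp = 0.5 * 2.463913 * 19.3 * 7.4^2
Pp = 1302.02 kN/m


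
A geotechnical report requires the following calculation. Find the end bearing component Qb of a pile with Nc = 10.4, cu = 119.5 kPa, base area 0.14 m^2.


Result: 173.99 kN

Derivation:
Using Qb = Nc * cu * Ab
Qb = 10.4 * 119.5 * 0.14
Qb = 173.99 kN


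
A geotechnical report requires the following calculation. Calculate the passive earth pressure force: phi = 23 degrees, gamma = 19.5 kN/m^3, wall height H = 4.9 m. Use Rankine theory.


Result: 534.36 kN/m

Derivation:
Compute passive earth pressure coefficient:
Kp = tan^2(45 + phi/2) = tan^2(56.5) = 2.282623
Compute passive force:
Pp = 0.5 * Kp * gamma * H^2
Pp = 0.5 * 2.282623 * 19.5 * 4.9^2
Pp = 534.36 kN/m


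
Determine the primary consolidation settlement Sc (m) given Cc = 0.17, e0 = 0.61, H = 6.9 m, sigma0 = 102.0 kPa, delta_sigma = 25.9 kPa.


Using Sc = Cc * H / (1 + e0) * log10((sigma0 + delta_sigma) / sigma0)
Stress ratio = (102.0 + 25.9) / 102.0 = 1.25392
log10(1.25392) = 0.0982704
Cc * H / (1 + e0) = 0.17 * 6.9 / (1 + 0.61) = 0.728571
Sc = 0.728571 * 0.0982704
Sc = 0.0716 m


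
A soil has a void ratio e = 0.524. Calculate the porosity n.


Result: 0.3438

Derivation:
Using the relation n = e / (1 + e)
n = 0.524 / (1 + 0.524)
n = 0.524 / 1.524
n = 0.3438


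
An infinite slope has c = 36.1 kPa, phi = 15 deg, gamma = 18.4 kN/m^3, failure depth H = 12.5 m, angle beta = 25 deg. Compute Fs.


Result: 0.984

Derivation:
Using Fs = c / (gamma*H*sin(beta)*cos(beta)) + tan(phi)/tan(beta)
Cohesion contribution = 36.1 / (18.4*12.5*sin(25)*cos(25))
Cohesion contribution = 0.409784
Friction contribution = tan(15)/tan(25) = 0.574619
Fs = 0.409784 + 0.574619
Fs = 0.984


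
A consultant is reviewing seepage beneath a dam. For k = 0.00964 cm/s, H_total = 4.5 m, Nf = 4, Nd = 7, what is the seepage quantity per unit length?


Convert k to m/s for unit consistency with H:
k = 0.00964 cm/s = 0.00964 / 100 m/s = 9.64e-05 m/s
Using q = k * H * Nf / Nd
Nf / Nd = 4 / 7 = 0.5714
q = 9.64e-05 * 4.5 * 0.5714
q = 0.0002479 m^3/s per m


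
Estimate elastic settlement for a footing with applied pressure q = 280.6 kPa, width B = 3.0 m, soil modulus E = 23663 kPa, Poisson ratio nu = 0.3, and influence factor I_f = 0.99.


Using Se = q * B * (1 - nu^2) * I_f / E
1 - nu^2 = 1 - 0.3^2 = 0.91
Se = 280.6 * 3.0 * 0.91 * 0.99 / 23663
Se = 0.032049 m
Convert to mm: Se = 0.032049 * 1000 = 32.049 mm


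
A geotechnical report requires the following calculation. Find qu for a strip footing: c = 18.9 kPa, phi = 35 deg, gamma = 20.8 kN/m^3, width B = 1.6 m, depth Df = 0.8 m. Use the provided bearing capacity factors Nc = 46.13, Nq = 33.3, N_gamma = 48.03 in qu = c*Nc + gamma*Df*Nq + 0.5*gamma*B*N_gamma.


Compute qu = c*Nc + gamma*Df*Nq + 0.5*gamma*B*N_gamma
Term 1: 18.9 * 46.13 = 871.857
Term 2: 20.8 * 0.8 * 33.3 = 554.112
Term 3: 0.5 * 20.8 * 1.6 * 48.03 = 799.2192
qu = 871.857 + 554.112 + 799.2192
qu = 2225.19 kPa


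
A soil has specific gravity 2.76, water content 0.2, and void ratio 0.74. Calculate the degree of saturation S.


Using S = Gs * w / e
S = 2.76 * 0.2 / 0.74
S = 0.7459


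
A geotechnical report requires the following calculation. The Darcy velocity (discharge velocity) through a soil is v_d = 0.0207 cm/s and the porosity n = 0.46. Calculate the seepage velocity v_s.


Result: 0.045 cm/s

Derivation:
Using v_s = v_d / n
v_s = 0.0207 / 0.46
v_s = 0.045 cm/s


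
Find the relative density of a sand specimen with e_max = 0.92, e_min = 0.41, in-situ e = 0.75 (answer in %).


Result: 33.33 %

Derivation:
Using Dr = (e_max - e) / (e_max - e_min) * 100
e_max - e = 0.92 - 0.75 = 0.17
e_max - e_min = 0.92 - 0.41 = 0.51
Dr = 0.17 / 0.51 * 100
Dr = 33.33 %


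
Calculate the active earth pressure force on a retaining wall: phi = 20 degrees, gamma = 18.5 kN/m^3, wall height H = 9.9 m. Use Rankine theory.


Result: 444.49 kN/m

Derivation:
Compute active earth pressure coefficient:
Ka = tan^2(45 - phi/2) = tan^2(35.0) = 0.490291
Compute active force:
Pa = 0.5 * Ka * gamma * H^2
Pa = 0.5 * 0.490291 * 18.5 * 9.9^2
Pa = 444.49 kN/m


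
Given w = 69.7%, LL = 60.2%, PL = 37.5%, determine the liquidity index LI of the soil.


First compute the plasticity index:
PI = LL - PL = 60.2 - 37.5 = 22.7
Then compute the liquidity index:
LI = (w - PL) / PI
LI = (69.7 - 37.5) / 22.7
LI = 1.419


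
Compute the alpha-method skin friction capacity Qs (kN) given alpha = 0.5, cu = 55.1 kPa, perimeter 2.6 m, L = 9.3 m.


Using Qs = alpha * cu * perimeter * L
Qs = 0.5 * 55.1 * 2.6 * 9.3
Qs = 666.16 kN


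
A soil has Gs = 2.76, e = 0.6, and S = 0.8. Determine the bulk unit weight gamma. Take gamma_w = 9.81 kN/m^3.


Using gamma = gamma_w * (Gs + S*e) / (1 + e)
Numerator: Gs + S*e = 2.76 + 0.8*0.6 = 3.24
Denominator: 1 + e = 1 + 0.6 = 1.6
gamma = 9.81 * 3.24 / 1.6
gamma = 19.865 kN/m^3


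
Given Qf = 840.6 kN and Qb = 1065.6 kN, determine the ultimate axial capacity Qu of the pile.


Using Qu = Qf + Qb
Qu = 840.6 + 1065.6
Qu = 1906.2 kN


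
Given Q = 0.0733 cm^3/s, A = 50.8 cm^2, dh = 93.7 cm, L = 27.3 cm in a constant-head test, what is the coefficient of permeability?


Result: 0.00042 cm/s

Derivation:
Compute hydraulic gradient:
i = dh / L = 93.7 / 27.3 = 3.43223
Then apply Darcy's law:
k = Q / (A * i)
k = 0.0733 / (50.8 * 3.43223)
k = 0.0733 / 174.358
k = 0.00042 cm/s


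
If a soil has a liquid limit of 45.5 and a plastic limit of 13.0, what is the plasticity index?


Using PI = LL - PL
PI = 45.5 - 13.0
PI = 32.5


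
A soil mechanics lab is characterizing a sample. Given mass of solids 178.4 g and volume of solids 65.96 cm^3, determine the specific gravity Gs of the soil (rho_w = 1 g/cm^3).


Result: 2.705

Derivation:
Using Gs = m_s / (V_s * rho_w)
Since rho_w = 1 g/cm^3:
Gs = 178.4 / 65.96
Gs = 2.705


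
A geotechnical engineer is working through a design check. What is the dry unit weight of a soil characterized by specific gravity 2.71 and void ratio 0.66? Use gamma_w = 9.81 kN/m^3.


Result: 16.015 kN/m^3

Derivation:
Using gamma_d = Gs * gamma_w / (1 + e)
gamma_d = 2.71 * 9.81 / (1 + 0.66)
gamma_d = 2.71 * 9.81 / 1.66
gamma_d = 16.015 kN/m^3


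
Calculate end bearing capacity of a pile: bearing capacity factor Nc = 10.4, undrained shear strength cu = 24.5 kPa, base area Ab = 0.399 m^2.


Result: 101.67 kN

Derivation:
Using Qb = Nc * cu * Ab
Qb = 10.4 * 24.5 * 0.399
Qb = 101.67 kN


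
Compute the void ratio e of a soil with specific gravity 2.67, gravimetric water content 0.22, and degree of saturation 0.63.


Using the relation e = Gs * w / S
e = 2.67 * 0.22 / 0.63
e = 0.9324


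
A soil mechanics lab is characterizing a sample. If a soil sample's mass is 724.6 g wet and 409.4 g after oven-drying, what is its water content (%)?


Using w = (m_wet - m_dry) / m_dry * 100
m_wet - m_dry = 724.6 - 409.4 = 315.2 g
w = 315.2 / 409.4 * 100
w = 76.99 %


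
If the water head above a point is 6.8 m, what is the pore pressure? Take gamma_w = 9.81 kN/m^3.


Using u = gamma_w * h_w
u = 9.81 * 6.8
u = 66.71 kPa


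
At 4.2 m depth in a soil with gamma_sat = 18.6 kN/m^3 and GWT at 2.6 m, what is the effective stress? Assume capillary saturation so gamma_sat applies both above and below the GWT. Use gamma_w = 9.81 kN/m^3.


Total stress = gamma_sat * depth
sigma = 18.6 * 4.2 = 78.12 kPa
Pore water pressure u = gamma_w * (depth - d_wt)
u = 9.81 * (4.2 - 2.6) = 15.696 kPa
Effective stress = sigma - u
sigma' = 78.12 - 15.696 = 62.42 kPa


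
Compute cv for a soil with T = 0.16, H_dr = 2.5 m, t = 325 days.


Using cv = T * H_dr^2 / t
H_dr^2 = 2.5^2 = 6.25
cv = 0.16 * 6.25 / 325
cv = 0.00308 m^2/day


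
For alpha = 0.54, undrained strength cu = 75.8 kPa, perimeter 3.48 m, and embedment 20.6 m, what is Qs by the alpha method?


Using Qs = alpha * cu * perimeter * L
Qs = 0.54 * 75.8 * 3.48 * 20.6
Qs = 2934.33 kN


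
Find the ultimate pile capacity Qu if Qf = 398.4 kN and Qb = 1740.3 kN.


Using Qu = Qf + Qb
Qu = 398.4 + 1740.3
Qu = 2138.7 kN


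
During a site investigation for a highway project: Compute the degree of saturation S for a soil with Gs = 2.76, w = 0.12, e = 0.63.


Using S = Gs * w / e
S = 2.76 * 0.12 / 0.63
S = 0.5257


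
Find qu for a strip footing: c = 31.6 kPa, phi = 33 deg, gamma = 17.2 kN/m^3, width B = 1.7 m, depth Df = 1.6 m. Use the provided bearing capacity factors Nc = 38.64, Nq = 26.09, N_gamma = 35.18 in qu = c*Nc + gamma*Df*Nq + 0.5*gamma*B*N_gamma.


Compute qu = c*Nc + gamma*Df*Nq + 0.5*gamma*B*N_gamma
Term 1: 31.6 * 38.64 = 1221.024
Term 2: 17.2 * 1.6 * 26.09 = 717.9968
Term 3: 0.5 * 17.2 * 1.7 * 35.18 = 514.3316
qu = 1221.024 + 717.9968 + 514.3316
qu = 2453.35 kPa


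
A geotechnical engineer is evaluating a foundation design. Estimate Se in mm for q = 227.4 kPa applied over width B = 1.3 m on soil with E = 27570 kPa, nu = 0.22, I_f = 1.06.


Using Se = q * B * (1 - nu^2) * I_f / E
1 - nu^2 = 1 - 0.22^2 = 0.9516
Se = 227.4 * 1.3 * 0.9516 * 1.06 / 27570
Se = 0.010816 m
Convert to mm: Se = 0.010816 * 1000 = 10.816 mm


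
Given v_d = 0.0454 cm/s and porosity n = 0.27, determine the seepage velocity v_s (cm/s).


Result: 0.16815 cm/s

Derivation:
Using v_s = v_d / n
v_s = 0.0454 / 0.27
v_s = 0.16815 cm/s


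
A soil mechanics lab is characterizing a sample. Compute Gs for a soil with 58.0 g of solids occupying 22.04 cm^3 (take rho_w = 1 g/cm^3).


Using Gs = m_s / (V_s * rho_w)
Since rho_w = 1 g/cm^3:
Gs = 58.0 / 22.04
Gs = 2.632


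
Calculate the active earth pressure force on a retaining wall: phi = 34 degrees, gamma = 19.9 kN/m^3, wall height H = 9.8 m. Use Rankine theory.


Result: 270.16 kN/m

Derivation:
Compute active earth pressure coefficient:
Ka = tan^2(45 - phi/2) = tan^2(28.0) = 0.282715
Compute active force:
Pa = 0.5 * Ka * gamma * H^2
Pa = 0.5 * 0.282715 * 19.9 * 9.8^2
Pa = 270.16 kN/m


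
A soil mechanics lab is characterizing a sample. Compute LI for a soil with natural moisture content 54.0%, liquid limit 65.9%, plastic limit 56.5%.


First compute the plasticity index:
PI = LL - PL = 65.9 - 56.5 = 9.4
Then compute the liquidity index:
LI = (w - PL) / PI
LI = (54.0 - 56.5) / 9.4
LI = -0.266


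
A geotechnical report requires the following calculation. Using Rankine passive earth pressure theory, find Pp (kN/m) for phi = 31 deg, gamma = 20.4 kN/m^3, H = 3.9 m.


Compute passive earth pressure coefficient:
Kp = tan^2(45 + phi/2) = tan^2(60.5) = 3.124035
Compute passive force:
Pp = 0.5 * Kp * gamma * H^2
Pp = 0.5 * 3.124035 * 20.4 * 3.9^2
Pp = 484.67 kN/m


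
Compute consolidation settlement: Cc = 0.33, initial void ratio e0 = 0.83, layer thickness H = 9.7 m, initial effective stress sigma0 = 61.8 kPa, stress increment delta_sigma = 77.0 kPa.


Using Sc = Cc * H / (1 + e0) * log10((sigma0 + delta_sigma) / sigma0)
Stress ratio = (61.8 + 77.0) / 61.8 = 2.24595
log10(2.24595) = 0.351401
Cc * H / (1 + e0) = 0.33 * 9.7 / (1 + 0.83) = 1.74918
Sc = 1.74918 * 0.351401
Sc = 0.6147 m


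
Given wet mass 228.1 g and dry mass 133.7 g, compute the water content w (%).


Using w = (m_wet - m_dry) / m_dry * 100
m_wet - m_dry = 228.1 - 133.7 = 94.4 g
w = 94.4 / 133.7 * 100
w = 70.61 %


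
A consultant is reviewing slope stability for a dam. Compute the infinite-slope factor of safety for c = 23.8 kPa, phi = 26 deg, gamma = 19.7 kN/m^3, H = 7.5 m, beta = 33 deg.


Using Fs = c / (gamma*H*sin(beta)*cos(beta)) + tan(phi)/tan(beta)
Cohesion contribution = 23.8 / (19.7*7.5*sin(33)*cos(33))
Cohesion contribution = 0.352654
Friction contribution = tan(26)/tan(33) = 0.751042
Fs = 0.352654 + 0.751042
Fs = 1.104


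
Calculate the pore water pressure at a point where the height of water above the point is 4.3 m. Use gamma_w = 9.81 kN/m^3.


Using u = gamma_w * h_w
u = 9.81 * 4.3
u = 42.18 kPa


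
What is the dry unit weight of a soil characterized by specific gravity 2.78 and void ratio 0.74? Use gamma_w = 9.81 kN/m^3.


Using gamma_d = Gs * gamma_w / (1 + e)
gamma_d = 2.78 * 9.81 / (1 + 0.74)
gamma_d = 2.78 * 9.81 / 1.74
gamma_d = 15.673 kN/m^3


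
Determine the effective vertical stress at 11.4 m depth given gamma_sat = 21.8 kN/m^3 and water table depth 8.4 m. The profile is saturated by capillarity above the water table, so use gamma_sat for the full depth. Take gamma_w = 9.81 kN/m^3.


Total stress = gamma_sat * depth
sigma = 21.8 * 11.4 = 248.52 kPa
Pore water pressure u = gamma_w * (depth - d_wt)
u = 9.81 * (11.4 - 8.4) = 29.43 kPa
Effective stress = sigma - u
sigma' = 248.52 - 29.43 = 219.09 kPa


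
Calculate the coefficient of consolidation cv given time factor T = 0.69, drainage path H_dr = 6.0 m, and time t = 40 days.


Using cv = T * H_dr^2 / t
H_dr^2 = 6.0^2 = 36.0
cv = 0.69 * 36.0 / 40
cv = 0.621 m^2/day


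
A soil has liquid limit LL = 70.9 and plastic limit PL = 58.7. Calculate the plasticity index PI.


Using PI = LL - PL
PI = 70.9 - 58.7
PI = 12.2


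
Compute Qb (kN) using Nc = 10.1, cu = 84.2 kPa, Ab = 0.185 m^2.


Using Qb = Nc * cu * Ab
Qb = 10.1 * 84.2 * 0.185
Qb = 157.33 kN


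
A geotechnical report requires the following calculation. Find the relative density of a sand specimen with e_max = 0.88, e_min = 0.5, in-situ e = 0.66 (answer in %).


Using Dr = (e_max - e) / (e_max - e_min) * 100
e_max - e = 0.88 - 0.66 = 0.22
e_max - e_min = 0.88 - 0.5 = 0.38
Dr = 0.22 / 0.38 * 100
Dr = 57.89 %


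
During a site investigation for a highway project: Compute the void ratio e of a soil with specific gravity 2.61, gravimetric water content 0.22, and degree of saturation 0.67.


Using the relation e = Gs * w / S
e = 2.61 * 0.22 / 0.67
e = 0.857


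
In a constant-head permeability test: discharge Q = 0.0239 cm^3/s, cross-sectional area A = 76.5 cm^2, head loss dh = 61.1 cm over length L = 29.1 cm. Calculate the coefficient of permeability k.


Result: 0.000149 cm/s

Derivation:
Compute hydraulic gradient:
i = dh / L = 61.1 / 29.1 = 2.09966
Then apply Darcy's law:
k = Q / (A * i)
k = 0.0239 / (76.5 * 2.09966)
k = 0.0239 / 160.624
k = 0.000149 cm/s


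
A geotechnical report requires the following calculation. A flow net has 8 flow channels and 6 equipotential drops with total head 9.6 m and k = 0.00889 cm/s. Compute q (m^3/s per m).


Convert k to m/s for unit consistency with H:
k = 0.00889 cm/s = 0.00889 / 100 m/s = 8.89e-05 m/s
Using q = k * H * Nf / Nd
Nf / Nd = 8 / 6 = 1.3333
q = 8.89e-05 * 9.6 * 1.3333
q = 0.001138 m^3/s per m


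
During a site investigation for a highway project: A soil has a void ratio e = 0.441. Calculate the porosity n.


Using the relation n = e / (1 + e)
n = 0.441 / (1 + 0.441)
n = 0.441 / 1.441
n = 0.306


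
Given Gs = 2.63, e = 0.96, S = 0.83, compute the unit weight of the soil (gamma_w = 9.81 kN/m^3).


Using gamma = gamma_w * (Gs + S*e) / (1 + e)
Numerator: Gs + S*e = 2.63 + 0.83*0.96 = 3.4268
Denominator: 1 + e = 1 + 0.96 = 1.96
gamma = 9.81 * 3.4268 / 1.96
gamma = 17.151 kN/m^3


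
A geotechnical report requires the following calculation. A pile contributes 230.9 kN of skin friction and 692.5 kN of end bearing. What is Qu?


Using Qu = Qf + Qb
Qu = 230.9 + 692.5
Qu = 923.4 kN


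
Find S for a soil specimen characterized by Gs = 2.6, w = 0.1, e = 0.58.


Result: 0.4483

Derivation:
Using S = Gs * w / e
S = 2.6 * 0.1 / 0.58
S = 0.4483


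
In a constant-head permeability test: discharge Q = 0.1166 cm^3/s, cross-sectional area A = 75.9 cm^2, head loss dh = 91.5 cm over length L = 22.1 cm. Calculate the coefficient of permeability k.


Compute hydraulic gradient:
i = dh / L = 91.5 / 22.1 = 4.14027
Then apply Darcy's law:
k = Q / (A * i)
k = 0.1166 / (75.9 * 4.14027)
k = 0.1166 / 314.247
k = 0.000371 cm/s


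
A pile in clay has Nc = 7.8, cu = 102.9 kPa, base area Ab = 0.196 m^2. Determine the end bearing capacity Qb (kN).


Using Qb = Nc * cu * Ab
Qb = 7.8 * 102.9 * 0.196
Qb = 157.31 kN
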